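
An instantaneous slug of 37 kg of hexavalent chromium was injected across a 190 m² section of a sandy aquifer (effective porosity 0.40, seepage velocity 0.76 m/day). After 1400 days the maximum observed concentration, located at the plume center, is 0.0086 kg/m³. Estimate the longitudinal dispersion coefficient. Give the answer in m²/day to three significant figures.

At the plume center C_max = M/(n_e·A·√(4πDt)), so D = M²/(4πt·(n_e·A·C_max)²).
n_e·A·C_max = 0.40 × 190 × 0.0086 = 0.6536 kg/m.
D = 37²/(4π × 1400 × 0.6536²) = 0.182 m²/day.

0.182 m²/day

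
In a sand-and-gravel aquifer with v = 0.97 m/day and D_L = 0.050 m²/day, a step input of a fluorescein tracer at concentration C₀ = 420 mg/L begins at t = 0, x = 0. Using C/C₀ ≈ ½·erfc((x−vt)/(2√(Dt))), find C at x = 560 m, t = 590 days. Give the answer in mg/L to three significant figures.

397 mg/L

For a continuous step input, C/C₀ ≈ ½·erfc((x−vt)/(2√(Dt))).
vt = 0.97 × 590 = 572.3 m and 2√(Dt) = 2√(0.050 × 590) = 10.86 m.
Argument (x−vt)/(2√(Dt)) = (560 − 572.3)/10.86 = -1.133; ½·erfc(-1.133) = 0.9455.
C = 420 × 0.9455 = 397 mg/L.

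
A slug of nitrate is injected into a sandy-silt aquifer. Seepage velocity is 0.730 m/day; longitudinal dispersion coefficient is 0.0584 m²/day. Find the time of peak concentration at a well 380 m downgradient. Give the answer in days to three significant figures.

For the 1D instantaneous-source solution, setting ∂C/∂t = 0 at fixed x gives v²t² + 2Dt − x² = 0, so t = (√(D² + v²x²) − D)/v².
√(D² + v²x²) = √(0.0584² + 0.730² × 380²) = 277.4; v² = 0.5329.
t = (277.4 − 0.0584)/0.5329 = 520 days (vs. the pure-advection estimate x/v = 521 d).

520 days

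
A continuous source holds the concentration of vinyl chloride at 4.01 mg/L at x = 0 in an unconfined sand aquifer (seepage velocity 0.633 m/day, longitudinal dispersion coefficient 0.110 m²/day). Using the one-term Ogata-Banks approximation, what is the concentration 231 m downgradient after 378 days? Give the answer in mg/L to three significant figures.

3.28 mg/L

For a continuous step input, C/C₀ ≈ ½·erfc((x−vt)/(2√(Dt))).
vt = 0.633 × 378 = 239.274 m and 2√(Dt) = 2√(0.110 × 378) = 12.90 m.
Argument (x−vt)/(2√(Dt)) = (231 − 239.274)/12.90 = -0.6414; ½·erfc(-0.6414) = 0.8178.
C = 4.01 × 0.8178 = 3.28 mg/L.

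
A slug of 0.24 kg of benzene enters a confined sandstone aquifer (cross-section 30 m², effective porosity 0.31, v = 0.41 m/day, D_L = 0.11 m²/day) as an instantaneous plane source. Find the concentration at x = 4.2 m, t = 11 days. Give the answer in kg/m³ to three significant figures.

0.00649 kg/m³

For an instantaneous plane source, C(x,t) = M/(n_e·A·√(4πDt)) · exp(−(x−vt)²/(4Dt)), with n_e·A the pore (flow) area.
Plume center vt = 0.41 × 11 = 4.51 m, so the well at 4.2 m is 0.31 m upgradient of the peak.
√(4πDt) = 3.899 m, giving peak height M/(n_e·A·√(4πDt)) = 0.24/(0.31 × 30 × 3.899) = 0.006619 kg/m³.
(x−vt)²/(4Dt) = (-0.31)²/(4 × 0.11 × 11) = 0.01986; exp(−0.01986) = 0.9803.
C = 0.006619 × 0.9803 = 0.00649 kg/m³.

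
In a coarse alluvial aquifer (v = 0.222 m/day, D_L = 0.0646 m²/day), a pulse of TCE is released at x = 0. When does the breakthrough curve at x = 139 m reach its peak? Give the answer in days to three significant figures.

625 days

For the 1D instantaneous-source solution, setting ∂C/∂t = 0 at fixed x gives v²t² + 2Dt − x² = 0, so t = (√(D² + v²x²) − D)/v².
√(D² + v²x²) = √(0.0646² + 0.222² × 139²) = 30.86; v² = 0.049284.
t = (30.86 − 0.0646)/0.049284 = 625 days (vs. the pure-advection estimate x/v = 626 d).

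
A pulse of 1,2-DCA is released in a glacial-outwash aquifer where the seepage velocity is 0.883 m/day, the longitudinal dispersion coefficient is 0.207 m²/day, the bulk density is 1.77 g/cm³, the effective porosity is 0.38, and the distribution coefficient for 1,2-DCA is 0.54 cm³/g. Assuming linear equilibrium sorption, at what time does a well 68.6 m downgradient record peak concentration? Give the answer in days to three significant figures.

Retardation factor R = 1 + ρ_b·K_d/n = 1 + 1.77 × 0.54/0.38 = 3.515.
Sorption retards both mechanisms: v_R = v/R = 0.2512 m/day, D_R = D/R = 0.05889 m²/day.
Peak time from v_R²t² + 2D_R t − x² = 0: t = (√(D_R² + v_R²x²) − D_R)/v_R².
√(D_R² + v_R²x²) = √(0.05889² + 0.2512² × 68.6²) = 17.23; v_R² = 0.06310.
t = (17.23 − 0.05889)/0.06310 = 272 days.

272 days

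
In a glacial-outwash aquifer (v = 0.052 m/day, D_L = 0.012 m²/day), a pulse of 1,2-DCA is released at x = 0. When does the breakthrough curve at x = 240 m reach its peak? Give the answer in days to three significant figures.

For the 1D instantaneous-source solution, setting ∂C/∂t = 0 at fixed x gives v²t² + 2Dt − x² = 0, so t = (√(D² + v²x²) − D)/v².
√(D² + v²x²) = √(0.012² + 0.052² × 240²) = 12.48; v² = 0.002704.
t = (12.48 − 0.012)/0.002704 = 4610 days (vs. the pure-advection estimate x/v = 4620 d).

4610 days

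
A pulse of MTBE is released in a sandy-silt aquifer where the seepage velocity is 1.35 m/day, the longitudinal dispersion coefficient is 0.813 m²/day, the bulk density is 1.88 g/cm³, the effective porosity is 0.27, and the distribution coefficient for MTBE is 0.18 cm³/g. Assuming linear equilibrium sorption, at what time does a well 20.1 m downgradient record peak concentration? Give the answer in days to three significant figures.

Retardation factor R = 1 + ρ_b·K_d/n = 1 + 1.88 × 0.18/0.27 = 2.253.
Sorption retards both mechanisms: v_R = v/R = 0.5992 m/day, D_R = D/R = 0.3609 m²/day.
Peak time from v_R²t² + 2D_R t − x² = 0: t = (√(D_R² + v_R²x²) − D_R)/v_R².
√(D_R² + v_R²x²) = √(0.3609² + 0.5992² × 20.1²) = 12.05; v_R² = 0.3590.
t = (12.05 − 0.3609)/0.3590 = 32.6 days.

32.6 days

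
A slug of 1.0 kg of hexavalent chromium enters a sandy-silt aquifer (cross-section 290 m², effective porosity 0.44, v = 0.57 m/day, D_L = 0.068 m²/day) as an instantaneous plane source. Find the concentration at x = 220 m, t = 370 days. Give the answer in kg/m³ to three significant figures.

For an instantaneous plane source, C(x,t) = M/(n_e·A·√(4πDt)) · exp(−(x−vt)²/(4Dt)), with n_e·A the pore (flow) area.
Plume center vt = 0.57 × 370 = 210.9 m, so the well at 220 m is 9.1 m downgradient of the peak.
√(4πDt) = 17.78 m, giving peak height M/(n_e·A·√(4πDt)) = 1.0/(0.44 × 290 × 17.78) = 0.0004408 kg/m³.
(x−vt)²/(4Dt) = (9.1)²/(4 × 0.068 × 370) = 0.8228; exp(−0.8228) = 0.4392.
C = 0.0004408 × 0.4392 = 0.000194 kg/m³.

0.000194 kg/m³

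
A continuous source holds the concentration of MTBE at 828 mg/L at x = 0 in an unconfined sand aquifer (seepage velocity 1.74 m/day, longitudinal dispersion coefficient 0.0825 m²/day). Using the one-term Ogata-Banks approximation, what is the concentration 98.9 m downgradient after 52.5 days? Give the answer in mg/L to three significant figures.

For a continuous step input, C/C₀ ≈ ½·erfc((x−vt)/(2√(Dt))).
vt = 1.74 × 52.5 = 91.35 m and 2√(Dt) = 2√(0.0825 × 52.5) = 4.162 m.
Argument (x−vt)/(2√(Dt)) = (98.9 − 91.35)/4.162 = 1.814; ½·erfc(1.814) = 0.005153.
C = 828 × 0.005153 = 4.27 mg/L.

4.27 mg/L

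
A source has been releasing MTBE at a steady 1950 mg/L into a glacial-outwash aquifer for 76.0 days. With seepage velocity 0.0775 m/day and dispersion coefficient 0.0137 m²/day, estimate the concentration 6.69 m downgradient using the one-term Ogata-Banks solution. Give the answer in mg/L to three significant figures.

565 mg/L

For a continuous step input, C/C₀ ≈ ½·erfc((x−vt)/(2√(Dt))).
vt = 0.0775 × 76.0 = 5.89 m and 2√(Dt) = 2√(0.0137 × 76.0) = 2.041 m.
Argument (x−vt)/(2√(Dt)) = (6.69 − 5.89)/2.041 = 0.3920; ½·erfc(0.3920) = 0.2897.
C = 1950 × 0.2897 = 565 mg/L.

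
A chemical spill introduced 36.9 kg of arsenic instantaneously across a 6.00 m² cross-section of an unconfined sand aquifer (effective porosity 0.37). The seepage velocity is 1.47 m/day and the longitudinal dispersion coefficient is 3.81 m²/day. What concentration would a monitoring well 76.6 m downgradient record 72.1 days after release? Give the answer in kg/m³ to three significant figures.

0.129 kg/m³

For an instantaneous plane source, C(x,t) = M/(n_e·A·√(4πDt)) · exp(−(x−vt)²/(4Dt)), with n_e·A the pore (flow) area.
Plume center vt = 1.47 × 72.1 = 105.987 m, so the well at 76.6 m is 29.387 m upgradient of the peak.
√(4πDt) = 58.75 m, giving peak height M/(n_e·A·√(4πDt)) = 36.9/(0.37 × 6.00 × 58.75) = 0.2829 kg/m³.
(x−vt)²/(4Dt) = (-29.387)²/(4 × 3.81 × 72.1) = 0.7859; exp(−0.7859) = 0.4557.
C = 0.2829 × 0.4557 = 0.129 kg/m³.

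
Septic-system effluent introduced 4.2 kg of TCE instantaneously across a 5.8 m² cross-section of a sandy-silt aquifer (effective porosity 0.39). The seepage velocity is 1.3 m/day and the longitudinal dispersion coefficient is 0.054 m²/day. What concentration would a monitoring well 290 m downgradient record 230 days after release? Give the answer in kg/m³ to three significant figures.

0.0291 kg/m³

For an instantaneous plane source, C(x,t) = M/(n_e·A·√(4πDt)) · exp(−(x−vt)²/(4Dt)), with n_e·A the pore (flow) area.
Plume center vt = 1.3 × 230 = 299 m, so the well at 290 m is 9 m upgradient of the peak.
√(4πDt) = 12.49 m, giving peak height M/(n_e·A·√(4πDt)) = 4.2/(0.39 × 5.8 × 12.49) = 0.1487 kg/m³.
(x−vt)²/(4Dt) = (-9)²/(4 × 0.054 × 230) = 1.630; exp(−1.630) = 0.1959.
C = 0.1487 × 0.1959 = 0.0291 kg/m³.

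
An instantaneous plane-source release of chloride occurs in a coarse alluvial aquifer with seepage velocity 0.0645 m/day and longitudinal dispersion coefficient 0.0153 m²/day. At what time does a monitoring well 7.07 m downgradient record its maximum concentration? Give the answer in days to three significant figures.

106 days

For the 1D instantaneous-source solution, setting ∂C/∂t = 0 at fixed x gives v²t² + 2Dt − x² = 0, so t = (√(D² + v²x²) − D)/v².
√(D² + v²x²) = √(0.0153² + 0.0645² × 7.07²) = 0.4563; v² = 0.00416025.
t = (0.4563 − 0.0153)/0.00416025 = 106 days (vs. the pure-advection estimate x/v = 110 d).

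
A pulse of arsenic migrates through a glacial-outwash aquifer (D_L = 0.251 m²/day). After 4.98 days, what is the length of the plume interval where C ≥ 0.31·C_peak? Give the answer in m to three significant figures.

4.84 m

The plume is Gaussian with σ = √(2Dt) = √(2 × 0.251 × 4.98) = 1.581 m.
C/C_peak = exp(−Δx²/(2σ²)) = 0.31 ⇒ Δx = σ·√(−2 ln 0.31) = 1.581 × 1.530 = 2.419 m.
Width = 2Δx = 4.84 m.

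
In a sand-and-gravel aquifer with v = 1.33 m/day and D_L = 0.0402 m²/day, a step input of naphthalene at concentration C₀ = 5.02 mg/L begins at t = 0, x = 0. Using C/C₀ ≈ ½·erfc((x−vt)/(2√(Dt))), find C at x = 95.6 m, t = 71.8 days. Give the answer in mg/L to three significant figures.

For a continuous step input, C/C₀ ≈ ½·erfc((x−vt)/(2√(Dt))).
vt = 1.33 × 71.8 = 95.494 m and 2√(Dt) = 2√(0.0402 × 71.8) = 3.398 m.
Argument (x−vt)/(2√(Dt)) = (95.6 − 95.494)/3.398 = 0.03119; ½·erfc(0.03119) = 0.4824.
C = 5.02 × 0.4824 = 2.42 mg/L.

2.42 mg/L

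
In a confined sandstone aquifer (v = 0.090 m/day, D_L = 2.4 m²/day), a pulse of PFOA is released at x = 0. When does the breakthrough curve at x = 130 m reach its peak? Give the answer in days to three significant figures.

1180 days

For the 1D instantaneous-source solution, setting ∂C/∂t = 0 at fixed x gives v²t² + 2Dt − x² = 0, so t = (√(D² + v²x²) − D)/v².
√(D² + v²x²) = √(2.4² + 0.090² × 130²) = 11.94; v² = 0.0081.
t = (11.94 − 2.4)/0.0081 = 1180 days (vs. the pure-advection estimate x/v = 1440 d).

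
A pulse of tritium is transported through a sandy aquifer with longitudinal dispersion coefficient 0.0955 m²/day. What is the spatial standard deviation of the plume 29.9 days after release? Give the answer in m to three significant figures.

2.39 m

Dispersive spreading gives a Gaussian with σ² = 2Dt; advection only shifts the center.
σ = √(2 × 0.0955 × 29.9) = 2.39 m.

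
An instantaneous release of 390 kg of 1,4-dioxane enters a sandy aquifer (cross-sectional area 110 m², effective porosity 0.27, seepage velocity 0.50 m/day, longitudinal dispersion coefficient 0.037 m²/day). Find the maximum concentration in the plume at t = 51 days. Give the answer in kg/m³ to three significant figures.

2.70 kg/m³

The peak of an instantaneous 1D plume sits at x = vt; there the Gaussian factor is 1 and C_max = M/(n_e·A·√(4πDt)), where n_e·A is the pore area the mass is dissolved in.
√(4πDt) = √(4π × 0.037 × 51) = 4.870 m, so C_max = 390/(0.27 × 110 × 4.870) = 2.70 kg/m³.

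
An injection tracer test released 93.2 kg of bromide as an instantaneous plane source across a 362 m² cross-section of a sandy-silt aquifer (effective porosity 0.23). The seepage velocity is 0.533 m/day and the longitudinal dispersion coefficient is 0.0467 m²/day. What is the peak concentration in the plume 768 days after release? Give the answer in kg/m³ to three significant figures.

0.0527 kg/m³

The peak of an instantaneous 1D plume sits at x = vt; there the Gaussian factor is 1 and C_max = M/(n_e·A·√(4πDt)), where n_e·A is the pore area the mass is dissolved in.
√(4πDt) = √(4π × 0.0467 × 768) = 21.23 m, so C_max = 93.2/(0.23 × 362 × 21.23) = 0.0527 kg/m³.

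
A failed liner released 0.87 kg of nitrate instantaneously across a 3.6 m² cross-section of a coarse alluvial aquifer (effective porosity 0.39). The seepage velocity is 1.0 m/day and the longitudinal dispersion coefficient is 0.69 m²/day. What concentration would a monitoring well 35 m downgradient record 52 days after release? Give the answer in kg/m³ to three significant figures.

For an instantaneous plane source, C(x,t) = M/(n_e·A·√(4πDt)) · exp(−(x−vt)²/(4Dt)), with n_e·A the pore (flow) area.
Plume center vt = 1.0 × 52 = 52 m, so the well at 35 m is 17 m upgradient of the peak.
√(4πDt) = 21.23 m, giving peak height M/(n_e·A·√(4πDt)) = 0.87/(0.39 × 3.6 × 21.23) = 0.02919 kg/m³.
(x−vt)²/(4Dt) = (-17)²/(4 × 0.69 × 52) = 2.014; exp(−2.014) = 0.1335.
C = 0.02919 × 0.1335 = 0.00390 kg/m³.

0.00390 kg/m³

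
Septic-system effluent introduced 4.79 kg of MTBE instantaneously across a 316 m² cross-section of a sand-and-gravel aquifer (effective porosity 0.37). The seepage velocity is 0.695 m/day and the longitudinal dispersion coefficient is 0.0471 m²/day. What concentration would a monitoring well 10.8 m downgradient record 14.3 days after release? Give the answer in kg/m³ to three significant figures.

For an instantaneous plane source, C(x,t) = M/(n_e·A·√(4πDt)) · exp(−(x−vt)²/(4Dt)), with n_e·A the pore (flow) area.
Plume center vt = 0.695 × 14.3 = 9.9385 m, so the well at 10.8 m is 0.8615 m downgradient of the peak.
√(4πDt) = 2.909 m, giving peak height M/(n_e·A·√(4πDt)) = 4.79/(0.37 × 316 × 2.909) = 0.01408 kg/m³.
(x−vt)²/(4Dt) = (0.8615)²/(4 × 0.0471 × 14.3) = 0.2755; exp(−0.2755) = 0.7592.
C = 0.01408 × 0.7592 = 0.0107 kg/m³.

0.0107 kg/m³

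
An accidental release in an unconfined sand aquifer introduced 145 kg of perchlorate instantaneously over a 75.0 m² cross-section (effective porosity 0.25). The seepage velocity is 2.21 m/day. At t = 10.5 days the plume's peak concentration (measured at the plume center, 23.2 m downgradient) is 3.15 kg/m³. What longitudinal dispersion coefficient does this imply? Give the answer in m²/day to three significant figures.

At the plume center C_max = M/(n_e·A·√(4πDt)), so D = M²/(4πt·(n_e·A·C_max)²).
n_e·A·C_max = 0.25 × 75.0 × 3.15 = 59.06 kg/m.
D = 145²/(4π × 10.5 × 59.06²) = 0.0457 m²/day.

0.0457 m²/day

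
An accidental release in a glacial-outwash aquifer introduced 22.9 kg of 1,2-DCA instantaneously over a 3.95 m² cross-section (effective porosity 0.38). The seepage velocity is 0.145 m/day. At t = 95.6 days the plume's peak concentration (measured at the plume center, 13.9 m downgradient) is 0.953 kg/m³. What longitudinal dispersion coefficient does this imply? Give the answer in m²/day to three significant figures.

At the plume center C_max = M/(n_e·A·√(4πDt)), so D = M²/(4πt·(n_e·A·C_max)²).
n_e·A·C_max = 0.38 × 3.95 × 0.953 = 1.430 kg/m.
D = 22.9²/(4π × 95.6 × 1.430²) = 0.213 m²/day.

0.213 m²/day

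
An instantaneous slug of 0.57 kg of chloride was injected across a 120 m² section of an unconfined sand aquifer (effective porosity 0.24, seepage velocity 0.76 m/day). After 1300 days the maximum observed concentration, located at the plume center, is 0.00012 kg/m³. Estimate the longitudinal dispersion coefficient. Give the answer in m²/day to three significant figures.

At the plume center C_max = M/(n_e·A·√(4πDt)), so D = M²/(4πt·(n_e·A·C_max)²).
n_e·A·C_max = 0.24 × 120 × 0.00012 = 0.003456 kg/m.
D = 0.57²/(4π × 1300 × 0.003456²) = 1.67 m²/day.

1.67 m²/day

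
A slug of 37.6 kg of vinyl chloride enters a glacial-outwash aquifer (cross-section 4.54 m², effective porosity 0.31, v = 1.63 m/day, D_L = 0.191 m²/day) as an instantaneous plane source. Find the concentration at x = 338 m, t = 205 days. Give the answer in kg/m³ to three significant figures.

For an instantaneous plane source, C(x,t) = M/(n_e·A·√(4πDt)) · exp(−(x−vt)²/(4Dt)), with n_e·A the pore (flow) area.
Plume center vt = 1.63 × 205 = 334.15 m, so the well at 338 m is 3.85 m downgradient of the peak.
√(4πDt) = 22.18 m, giving peak height M/(n_e·A·√(4πDt)) = 37.6/(0.31 × 4.54 × 22.18) = 1.205 kg/m³.
(x−vt)²/(4Dt) = (3.85)²/(4 × 0.191 × 205) = 0.09464; exp(−0.09464) = 0.9097.
C = 1.205 × 0.9097 = 1.10 kg/m³.

1.10 kg/m³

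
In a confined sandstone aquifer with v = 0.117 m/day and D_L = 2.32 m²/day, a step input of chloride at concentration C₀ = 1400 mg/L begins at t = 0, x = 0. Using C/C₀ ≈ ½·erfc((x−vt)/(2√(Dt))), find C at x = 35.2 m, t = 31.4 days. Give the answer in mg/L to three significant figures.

6.30 mg/L

For a continuous step input, C/C₀ ≈ ½·erfc((x−vt)/(2√(Dt))).
vt = 0.117 × 31.4 = 3.6738 m and 2√(Dt) = 2√(2.32 × 31.4) = 17.07 m.
Argument (x−vt)/(2√(Dt)) = (35.2 − 3.6738)/17.07 = 1.847; ½·erfc(1.847) = 0.004500.
C = 1400 × 0.004500 = 6.30 mg/L.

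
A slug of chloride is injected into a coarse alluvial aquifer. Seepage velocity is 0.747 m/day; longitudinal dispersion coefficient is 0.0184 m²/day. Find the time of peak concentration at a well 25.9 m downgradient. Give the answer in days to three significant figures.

For the 1D instantaneous-source solution, setting ∂C/∂t = 0 at fixed x gives v²t² + 2Dt − x² = 0, so t = (√(D² + v²x²) − D)/v².
√(D² + v²x²) = √(0.0184² + 0.747² × 25.9²) = 19.35; v² = 0.558009.
t = (19.35 − 0.0184)/0.558009 = 34.6 days (vs. the pure-advection estimate x/v = 34.7 d).

34.6 days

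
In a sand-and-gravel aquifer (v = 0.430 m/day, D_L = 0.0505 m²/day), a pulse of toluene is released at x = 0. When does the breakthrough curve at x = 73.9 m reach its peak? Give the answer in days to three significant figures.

For the 1D instantaneous-source solution, setting ∂C/∂t = 0 at fixed x gives v²t² + 2Dt − x² = 0, so t = (√(D² + v²x²) − D)/v².
√(D² + v²x²) = √(0.0505² + 0.430² × 73.9²) = 31.78; v² = 0.1849.
t = (31.78 − 0.0505)/0.1849 = 172 days (vs. the pure-advection estimate x/v = 172 d).

172 days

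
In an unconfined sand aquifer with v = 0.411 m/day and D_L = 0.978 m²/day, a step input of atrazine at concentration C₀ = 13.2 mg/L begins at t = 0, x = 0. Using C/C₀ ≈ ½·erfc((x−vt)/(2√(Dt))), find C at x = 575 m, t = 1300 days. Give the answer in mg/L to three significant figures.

For a continuous step input, C/C₀ ≈ ½·erfc((x−vt)/(2√(Dt))).
vt = 0.411 × 1300 = 534.3 m and 2√(Dt) = 2√(0.978 × 1300) = 71.31 m.
Argument (x−vt)/(2√(Dt)) = (575 − 534.3)/71.31 = 0.5707; ½·erfc(0.5707) = 0.2098.
C = 13.2 × 0.2098 = 2.77 mg/L.

2.77 mg/L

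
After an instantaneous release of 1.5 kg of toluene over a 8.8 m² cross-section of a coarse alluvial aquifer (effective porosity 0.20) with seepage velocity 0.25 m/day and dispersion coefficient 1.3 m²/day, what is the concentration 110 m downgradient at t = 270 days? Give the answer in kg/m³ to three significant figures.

0.00354 kg/m³

For an instantaneous plane source, C(x,t) = M/(n_e·A·√(4πDt)) · exp(−(x−vt)²/(4Dt)), with n_e·A the pore (flow) area.
Plume center vt = 0.25 × 270 = 67.5 m, so the well at 110 m is 42.5 m downgradient of the peak.
√(4πDt) = 66.41 m, giving peak height M/(n_e·A·√(4πDt)) = 1.5/(0.20 × 8.8 × 66.41) = 0.01283 kg/m³.
(x−vt)²/(4Dt) = (42.5)²/(4 × 1.3 × 270) = 1.287; exp(−1.287) = 0.2761.
C = 0.01283 × 0.2761 = 0.00354 kg/m³.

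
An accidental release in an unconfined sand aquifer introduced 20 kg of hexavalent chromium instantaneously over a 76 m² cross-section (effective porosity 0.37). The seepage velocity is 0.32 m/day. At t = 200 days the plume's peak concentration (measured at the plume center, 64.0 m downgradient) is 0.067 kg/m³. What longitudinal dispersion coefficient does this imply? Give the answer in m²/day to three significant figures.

At the plume center C_max = M/(n_e·A·√(4πDt)), so D = M²/(4πt·(n_e·A·C_max)²).
n_e·A·C_max = 0.37 × 76 × 0.067 = 1.884 kg/m.
D = 20²/(4π × 200 × 1.884²) = 0.0448 m²/day.

0.0448 m²/day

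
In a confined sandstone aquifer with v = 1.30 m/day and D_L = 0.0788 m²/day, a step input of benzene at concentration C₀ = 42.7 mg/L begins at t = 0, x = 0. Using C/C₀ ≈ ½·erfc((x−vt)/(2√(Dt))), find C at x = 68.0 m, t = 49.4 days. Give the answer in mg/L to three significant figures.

3.75 mg/L

For a continuous step input, C/C₀ ≈ ½·erfc((x−vt)/(2√(Dt))).
vt = 1.30 × 49.4 = 64.22 m and 2√(Dt) = 2√(0.0788 × 49.4) = 3.946 m.
Argument (x−vt)/(2√(Dt)) = (68.0 − 64.22)/3.946 = 0.9579; ½·erfc(0.9579) = 0.08776.
C = 42.7 × 0.08776 = 3.75 mg/L.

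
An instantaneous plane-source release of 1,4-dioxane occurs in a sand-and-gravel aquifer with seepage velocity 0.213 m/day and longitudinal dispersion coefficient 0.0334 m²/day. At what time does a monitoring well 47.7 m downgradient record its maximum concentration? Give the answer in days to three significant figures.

223 days

For the 1D instantaneous-source solution, setting ∂C/∂t = 0 at fixed x gives v²t² + 2Dt − x² = 0, so t = (√(D² + v²x²) − D)/v².
√(D² + v²x²) = √(0.0334² + 0.213² × 47.7²) = 10.16; v² = 0.045369.
t = (10.16 − 0.0334)/0.045369 = 223 days (vs. the pure-advection estimate x/v = 224 d).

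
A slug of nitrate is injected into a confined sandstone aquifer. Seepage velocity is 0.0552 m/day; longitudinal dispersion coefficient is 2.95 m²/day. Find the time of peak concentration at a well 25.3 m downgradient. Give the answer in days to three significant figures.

103 days

For the 1D instantaneous-source solution, setting ∂C/∂t = 0 at fixed x gives v²t² + 2Dt − x² = 0, so t = (√(D² + v²x²) − D)/v².
√(D² + v²x²) = √(2.95² + 0.0552² × 25.3²) = 3.264; v² = 0.00304704.
t = (3.264 − 2.95)/0.00304704 = 103 days (vs. the pure-advection estimate x/v = 458 d).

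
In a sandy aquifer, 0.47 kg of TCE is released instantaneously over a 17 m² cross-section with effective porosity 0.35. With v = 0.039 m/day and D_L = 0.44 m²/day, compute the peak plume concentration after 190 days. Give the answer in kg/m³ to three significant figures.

0.00244 kg/m³

The peak of an instantaneous 1D plume sits at x = vt; there the Gaussian factor is 1 and C_max = M/(n_e·A·√(4πDt)), where n_e·A is the pore area the mass is dissolved in.
√(4πDt) = √(4π × 0.44 × 190) = 32.41 m, so C_max = 0.47/(0.35 × 17 × 32.41) = 0.00244 kg/m³.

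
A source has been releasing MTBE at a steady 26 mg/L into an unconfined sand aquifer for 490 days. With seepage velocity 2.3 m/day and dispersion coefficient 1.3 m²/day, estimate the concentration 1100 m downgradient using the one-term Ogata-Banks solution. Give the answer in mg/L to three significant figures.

20.2 mg/L

For a continuous step input, C/C₀ ≈ ½·erfc((x−vt)/(2√(Dt))).
vt = 2.3 × 490 = 1127 m and 2√(Dt) = 2√(1.3 × 490) = 50.48 m.
Argument (x−vt)/(2√(Dt)) = (1100 − 1127)/50.48 = -0.5349; ½·erfc(-0.5349) = 0.7753.
C = 26 × 0.7753 = 20.2 mg/L.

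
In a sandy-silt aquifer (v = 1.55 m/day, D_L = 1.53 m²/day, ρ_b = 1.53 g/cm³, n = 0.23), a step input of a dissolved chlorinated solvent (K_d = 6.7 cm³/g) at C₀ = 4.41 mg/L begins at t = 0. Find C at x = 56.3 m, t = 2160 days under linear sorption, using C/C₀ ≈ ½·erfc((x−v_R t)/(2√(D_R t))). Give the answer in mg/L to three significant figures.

Retardation factor R = 1 + ρ_b·K_d/n = 1 + 1.53 × 6.7/0.23 = 45.57.
Sorption retards both mechanisms: v_R = v/R = 0.03401 m/day, D_R = D/R = 0.03357 m²/day.
v_R·t = 0.03401 × 2160 = 73.4616 m; 2√(D_R t) = 17.03 m; argument = (56.3 − 73.4616)/17.03 = -1.008.
C = C₀ × ½·erfc(-1.008) = 4.41 × 0.9230 = 4.07 mg/L.

4.07 mg/L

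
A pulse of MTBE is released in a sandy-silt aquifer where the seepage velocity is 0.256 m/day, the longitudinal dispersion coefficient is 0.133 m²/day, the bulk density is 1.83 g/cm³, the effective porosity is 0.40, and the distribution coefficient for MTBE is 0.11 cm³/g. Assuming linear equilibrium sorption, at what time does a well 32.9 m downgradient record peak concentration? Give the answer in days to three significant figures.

Retardation factor R = 1 + ρ_b·K_d/n = 1 + 1.83 × 0.11/0.40 = 1.503.
Sorption retards both mechanisms: v_R = v/R = 0.1703 m/day, D_R = D/R = 0.08849 m²/day.
Peak time from v_R²t² + 2D_R t − x² = 0: t = (√(D_R² + v_R²x²) − D_R)/v_R².
√(D_R² + v_R²x²) = √(0.08849² + 0.1703² × 32.9²) = 5.604; v_R² = 0.02900.
t = (5.604 − 0.08849)/0.02900 = 190 days.

190 days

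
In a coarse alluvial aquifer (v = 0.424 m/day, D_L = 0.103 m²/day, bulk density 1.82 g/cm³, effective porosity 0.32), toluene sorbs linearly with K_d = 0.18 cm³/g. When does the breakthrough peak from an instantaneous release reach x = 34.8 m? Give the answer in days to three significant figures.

Retardation factor R = 1 + ρ_b·K_d/n = 1 + 1.82 × 0.18/0.32 = 2.024.
Sorption retards both mechanisms: v_R = v/R = 0.2095 m/day, D_R = D/R = 0.05089 m²/day.
Peak time from v_R²t² + 2D_R t − x² = 0: t = (√(D_R² + v_R²x²) − D_R)/v_R².
√(D_R² + v_R²x²) = √(0.05089² + 0.2095² × 34.8²) = 7.291; v_R² = 0.04389.
t = (7.291 − 0.05089)/0.04389 = 165 days.

165 days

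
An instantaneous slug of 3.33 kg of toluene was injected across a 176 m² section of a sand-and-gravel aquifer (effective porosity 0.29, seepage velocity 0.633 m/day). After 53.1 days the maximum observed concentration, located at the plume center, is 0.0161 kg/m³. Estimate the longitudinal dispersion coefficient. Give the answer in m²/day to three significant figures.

At the plume center C_max = M/(n_e·A·√(4πDt)), so D = M²/(4πt·(n_e·A·C_max)²).
n_e·A·C_max = 0.29 × 176 × 0.0161 = 0.8217 kg/m.
D = 3.33²/(4π × 53.1 × 0.8217²) = 0.0246 m²/day.

0.0246 m²/day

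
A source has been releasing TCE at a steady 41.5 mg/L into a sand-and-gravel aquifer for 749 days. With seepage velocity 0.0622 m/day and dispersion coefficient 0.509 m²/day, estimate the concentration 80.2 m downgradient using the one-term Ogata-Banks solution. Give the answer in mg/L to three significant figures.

For a continuous step input, C/C₀ ≈ ½·erfc((x−vt)/(2√(Dt))).
vt = 0.0622 × 749 = 46.5878 m and 2√(Dt) = 2√(0.509 × 749) = 39.05 m.
Argument (x−vt)/(2√(Dt)) = (80.2 − 46.5878)/39.05 = 0.8607; ½·erfc(0.8607) = 0.1118.
C = 41.5 × 0.1118 = 4.64 mg/L.

4.64 mg/L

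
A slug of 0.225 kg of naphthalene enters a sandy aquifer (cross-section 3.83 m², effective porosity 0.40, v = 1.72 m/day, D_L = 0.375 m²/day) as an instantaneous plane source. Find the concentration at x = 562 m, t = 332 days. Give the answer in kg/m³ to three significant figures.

0.00315 kg/m³

For an instantaneous plane source, C(x,t) = M/(n_e·A·√(4πDt)) · exp(−(x−vt)²/(4Dt)), with n_e·A the pore (flow) area.
Plume center vt = 1.72 × 332 = 571.04 m, so the well at 562 m is 9.04 m upgradient of the peak.
√(4πDt) = 39.55 m, giving peak height M/(n_e·A·√(4πDt)) = 0.225/(0.40 × 3.83 × 39.55) = 0.003713 kg/m³.
(x−vt)²/(4Dt) = (-9.04)²/(4 × 0.375 × 332) = 0.1641; exp(−0.1641) = 0.8487.
C = 0.003713 × 0.8487 = 0.00315 kg/m³.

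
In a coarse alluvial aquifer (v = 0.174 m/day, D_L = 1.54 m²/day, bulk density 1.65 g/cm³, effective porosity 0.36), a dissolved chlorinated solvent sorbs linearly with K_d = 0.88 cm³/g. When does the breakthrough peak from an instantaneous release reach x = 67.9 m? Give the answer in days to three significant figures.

Retardation factor R = 1 + ρ_b·K_d/n = 1 + 1.65 × 0.88/0.36 = 5.033.
Sorption retards both mechanisms: v_R = v/R = 0.03457 m/day, D_R = D/R = 0.3060 m²/day.
Peak time from v_R²t² + 2D_R t − x² = 0: t = (√(D_R² + v_R²x²) − D_R)/v_R².
√(D_R² + v_R²x²) = √(0.3060² + 0.03457² × 67.9²) = 2.367; v_R² = 0.001195.
t = (2.367 − 0.3060)/0.001195 = 1720 days.

1720 days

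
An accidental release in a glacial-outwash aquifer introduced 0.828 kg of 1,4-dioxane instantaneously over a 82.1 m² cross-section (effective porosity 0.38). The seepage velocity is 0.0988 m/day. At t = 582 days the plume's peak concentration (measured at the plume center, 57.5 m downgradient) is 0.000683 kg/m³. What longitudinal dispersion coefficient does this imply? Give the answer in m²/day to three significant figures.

At the plume center C_max = M/(n_e·A·√(4πDt)), so D = M²/(4πt·(n_e·A·C_max)²).
n_e·A·C_max = 0.38 × 82.1 × 0.000683 = 0.02131 kg/m.
D = 0.828²/(4π × 582 × 0.02131²) = 0.206 m²/day.

0.206 m²/day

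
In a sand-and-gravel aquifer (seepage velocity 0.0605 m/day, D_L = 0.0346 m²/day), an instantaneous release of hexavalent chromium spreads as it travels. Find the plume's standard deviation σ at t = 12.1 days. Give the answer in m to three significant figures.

0.915 m

Dispersive spreading gives a Gaussian with σ² = 2Dt; advection only shifts the center.
σ = √(2 × 0.0346 × 12.1) = 0.915 m.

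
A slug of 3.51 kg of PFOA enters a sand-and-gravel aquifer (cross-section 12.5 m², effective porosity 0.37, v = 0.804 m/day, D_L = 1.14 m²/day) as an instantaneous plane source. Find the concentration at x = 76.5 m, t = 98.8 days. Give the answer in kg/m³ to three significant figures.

For an instantaneous plane source, C(x,t) = M/(n_e·A·√(4πDt)) · exp(−(x−vt)²/(4Dt)), with n_e·A the pore (flow) area.
Plume center vt = 0.804 × 98.8 = 79.4352 m, so the well at 76.5 m is 2.9352 m upgradient of the peak.
√(4πDt) = 37.62 m, giving peak height M/(n_e·A·√(4πDt)) = 3.51/(0.37 × 12.5 × 37.62) = 0.02017 kg/m³.
(x−vt)²/(4Dt) = (-2.9352)²/(4 × 1.14 × 98.8) = 0.01912; exp(−0.01912) = 0.9811.
C = 0.02017 × 0.9811 = 0.0198 kg/m³.

0.0198 kg/m³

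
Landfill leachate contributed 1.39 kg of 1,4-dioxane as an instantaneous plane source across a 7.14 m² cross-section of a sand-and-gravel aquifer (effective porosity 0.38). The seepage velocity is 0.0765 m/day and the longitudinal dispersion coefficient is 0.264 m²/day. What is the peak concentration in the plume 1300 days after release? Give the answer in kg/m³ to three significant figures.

The peak of an instantaneous 1D plume sits at x = vt; there the Gaussian factor is 1 and C_max = M/(n_e·A·√(4πDt)), where n_e·A is the pore area the mass is dissolved in.
√(4πDt) = √(4π × 0.264 × 1300) = 65.67 m, so C_max = 1.39/(0.38 × 7.14 × 65.67) = 0.00780 kg/m³.

0.00780 kg/m³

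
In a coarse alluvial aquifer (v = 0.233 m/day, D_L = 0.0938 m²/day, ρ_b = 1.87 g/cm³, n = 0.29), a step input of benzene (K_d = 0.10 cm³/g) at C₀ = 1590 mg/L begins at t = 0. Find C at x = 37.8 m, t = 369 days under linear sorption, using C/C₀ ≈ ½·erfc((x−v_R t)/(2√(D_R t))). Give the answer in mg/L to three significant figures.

Retardation factor R = 1 + ρ_b·K_d/n = 1 + 1.87 × 0.10/0.29 = 1.645.
Sorption retards both mechanisms: v_R = v/R = 0.1416 m/day, D_R = D/R = 0.05702 m²/day.
v_R·t = 0.1416 × 369 = 52.2504 m; 2√(D_R t) = 9.174 m; argument = (37.8 − 52.2504)/9.174 = -1.575.
C = C₀ × ½·erfc(-1.575) = 1590 × 0.9870 = 1570 mg/L.

1570 mg/L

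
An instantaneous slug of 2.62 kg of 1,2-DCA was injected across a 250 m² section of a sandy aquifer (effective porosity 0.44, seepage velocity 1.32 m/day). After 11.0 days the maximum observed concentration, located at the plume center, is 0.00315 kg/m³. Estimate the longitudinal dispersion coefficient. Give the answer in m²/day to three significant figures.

0.414 m²/day

At the plume center C_max = M/(n_e·A·√(4πDt)), so D = M²/(4πt·(n_e·A·C_max)²).
n_e·A·C_max = 0.44 × 250 × 0.00315 = 0.3465 kg/m.
D = 2.62²/(4π × 11.0 × 0.3465²) = 0.414 m²/day.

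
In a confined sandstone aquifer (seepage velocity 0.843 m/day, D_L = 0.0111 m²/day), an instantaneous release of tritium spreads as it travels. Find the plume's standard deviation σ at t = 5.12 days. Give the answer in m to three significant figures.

Dispersive spreading gives a Gaussian with σ² = 2Dt; advection only shifts the center.
σ = √(2 × 0.0111 × 5.12) = 0.337 m.

0.337 m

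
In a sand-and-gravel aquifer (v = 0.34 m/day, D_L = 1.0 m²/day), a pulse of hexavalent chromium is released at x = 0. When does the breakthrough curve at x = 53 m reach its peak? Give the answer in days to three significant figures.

For the 1D instantaneous-source solution, setting ∂C/∂t = 0 at fixed x gives v²t² + 2Dt − x² = 0, so t = (√(D² + v²x²) − D)/v².
√(D² + v²x²) = √(1.0² + 0.34² × 53²) = 18.05; v² = 0.1156.
t = (18.05 − 1.0)/0.1156 = 147 days (vs. the pure-advection estimate x/v = 156 d).

147 days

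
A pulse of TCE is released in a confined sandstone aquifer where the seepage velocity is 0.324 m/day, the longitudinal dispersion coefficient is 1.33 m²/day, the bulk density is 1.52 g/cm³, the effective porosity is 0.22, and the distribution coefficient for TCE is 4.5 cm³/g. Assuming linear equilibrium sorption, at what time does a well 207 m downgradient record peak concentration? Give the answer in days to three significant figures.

Retardation factor R = 1 + ρ_b·K_d/n = 1 + 1.52 × 4.5/0.22 = 32.09.
Sorption retards both mechanisms: v_R = v/R = 0.01010 m/day, D_R = D/R = 0.04145 m²/day.
Peak time from v_R²t² + 2D_R t − x² = 0: t = (√(D_R² + v_R²x²) − D_R)/v_R².
√(D_R² + v_R²x²) = √(0.04145² + 0.01010² × 207²) = 2.091; v_R² = 0.0001020.
t = (2.091 − 0.04145)/0.0001020 = 20100 days.

20100 days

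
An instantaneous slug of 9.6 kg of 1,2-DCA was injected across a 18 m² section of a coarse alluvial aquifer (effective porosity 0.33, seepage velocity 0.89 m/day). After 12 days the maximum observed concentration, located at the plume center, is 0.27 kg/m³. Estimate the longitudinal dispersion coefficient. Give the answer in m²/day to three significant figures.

At the plume center C_max = M/(n_e·A·√(4πDt)), so D = M²/(4πt·(n_e·A·C_max)²).
n_e·A·C_max = 0.33 × 18 × 0.27 = 1.604 kg/m.
D = 9.6²/(4π × 12 × 1.604²) = 0.238 m²/day.

0.238 m²/day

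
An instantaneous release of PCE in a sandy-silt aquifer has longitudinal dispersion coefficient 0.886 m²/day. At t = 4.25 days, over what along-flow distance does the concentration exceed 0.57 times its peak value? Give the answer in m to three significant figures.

The plume is Gaussian with σ = √(2Dt) = √(2 × 0.886 × 4.25) = 2.744 m.
C/C_peak = exp(−Δx²/(2σ²)) = 0.57 ⇒ Δx = σ·√(−2 ln 0.57) = 2.744 × 1.060 = 2.909 m.
Width = 2Δx = 5.82 m.

5.82 m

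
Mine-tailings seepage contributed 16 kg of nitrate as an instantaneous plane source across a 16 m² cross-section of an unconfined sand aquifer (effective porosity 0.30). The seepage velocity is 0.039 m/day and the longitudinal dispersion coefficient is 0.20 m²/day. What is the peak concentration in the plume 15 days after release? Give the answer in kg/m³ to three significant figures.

The peak of an instantaneous 1D plume sits at x = vt; there the Gaussian factor is 1 and C_max = M/(n_e·A·√(4πDt)), where n_e·A is the pore area the mass is dissolved in.
√(4πDt) = √(4π × 0.20 × 15) = 6.140 m, so C_max = 16/(0.30 × 16 × 6.140) = 0.543 kg/m³.

0.543 kg/m³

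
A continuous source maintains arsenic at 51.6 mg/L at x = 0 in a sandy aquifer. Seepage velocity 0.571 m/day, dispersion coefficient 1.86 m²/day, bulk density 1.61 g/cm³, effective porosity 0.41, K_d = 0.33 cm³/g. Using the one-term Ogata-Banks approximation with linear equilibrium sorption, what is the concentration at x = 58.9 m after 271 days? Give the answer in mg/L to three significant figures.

Retardation factor R = 1 + ρ_b·K_d/n = 1 + 1.61 × 0.33/0.41 = 2.296.
Sorption retards both mechanisms: v_R = v/R = 0.2487 m/day, D_R = D/R = 0.8101 m²/day.
v_R·t = 0.2487 × 271 = 67.3977 m; 2√(D_R t) = 29.63 m; argument = (58.9 − 67.3977)/29.63 = -0.2868.
C = C₀ × ½·erfc(-0.2868) = 51.6 × 0.6575 = 33.9 mg/L.

33.9 mg/L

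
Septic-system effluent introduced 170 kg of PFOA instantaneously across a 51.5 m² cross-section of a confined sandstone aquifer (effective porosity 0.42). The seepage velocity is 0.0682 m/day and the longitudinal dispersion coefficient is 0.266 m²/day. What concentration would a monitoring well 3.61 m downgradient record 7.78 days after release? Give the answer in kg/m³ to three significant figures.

For an instantaneous plane source, C(x,t) = M/(n_e·A·√(4πDt)) · exp(−(x−vt)²/(4Dt)), with n_e·A the pore (flow) area.
Plume center vt = 0.0682 × 7.78 = 0.530596 m, so the well at 3.61 m is 3.079404 m downgradient of the peak.
√(4πDt) = 5.100 m, giving peak height M/(n_e·A·√(4πDt)) = 170/(0.42 × 51.5 × 5.100) = 1.541 kg/m³.
(x−vt)²/(4Dt) = (3.079404)²/(4 × 0.266 × 7.78) = 1.146; exp(−1.146) = 0.3179.
C = 1.541 × 0.3179 = 0.490 kg/m³.

0.490 kg/m³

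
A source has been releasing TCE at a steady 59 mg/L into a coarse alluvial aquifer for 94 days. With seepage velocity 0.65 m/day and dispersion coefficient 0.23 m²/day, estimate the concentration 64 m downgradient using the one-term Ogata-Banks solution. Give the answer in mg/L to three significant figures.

19.4 mg/L

For a continuous step input, C/C₀ ≈ ½·erfc((x−vt)/(2√(Dt))).
vt = 0.65 × 94 = 61.1 m and 2√(Dt) = 2√(0.23 × 94) = 9.299 m.
Argument (x−vt)/(2√(Dt)) = (64 − 61.1)/9.299 = 0.3119; ½·erfc(0.3119) = 0.3296.
C = 59 × 0.3296 = 19.4 mg/L.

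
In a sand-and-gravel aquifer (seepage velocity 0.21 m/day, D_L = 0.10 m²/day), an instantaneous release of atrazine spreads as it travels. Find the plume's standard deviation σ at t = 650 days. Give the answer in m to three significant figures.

Dispersive spreading gives a Gaussian with σ² = 2Dt; advection only shifts the center.
σ = √(2 × 0.10 × 650) = 11.4 m.

11.4 m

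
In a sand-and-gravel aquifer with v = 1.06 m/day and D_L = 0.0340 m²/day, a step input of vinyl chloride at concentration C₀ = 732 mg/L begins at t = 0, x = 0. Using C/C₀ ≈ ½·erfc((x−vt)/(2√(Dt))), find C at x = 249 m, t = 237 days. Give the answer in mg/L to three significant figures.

520 mg/L

For a continuous step input, C/C₀ ≈ ½·erfc((x−vt)/(2√(Dt))).
vt = 1.06 × 237 = 251.22 m and 2√(Dt) = 2√(0.0340 × 237) = 5.677 m.
Argument (x−vt)/(2√(Dt)) = (249 − 251.22)/5.677 = -0.3911; ½·erfc(-0.3911) = 0.7099.
C = 732 × 0.7099 = 520 mg/L.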